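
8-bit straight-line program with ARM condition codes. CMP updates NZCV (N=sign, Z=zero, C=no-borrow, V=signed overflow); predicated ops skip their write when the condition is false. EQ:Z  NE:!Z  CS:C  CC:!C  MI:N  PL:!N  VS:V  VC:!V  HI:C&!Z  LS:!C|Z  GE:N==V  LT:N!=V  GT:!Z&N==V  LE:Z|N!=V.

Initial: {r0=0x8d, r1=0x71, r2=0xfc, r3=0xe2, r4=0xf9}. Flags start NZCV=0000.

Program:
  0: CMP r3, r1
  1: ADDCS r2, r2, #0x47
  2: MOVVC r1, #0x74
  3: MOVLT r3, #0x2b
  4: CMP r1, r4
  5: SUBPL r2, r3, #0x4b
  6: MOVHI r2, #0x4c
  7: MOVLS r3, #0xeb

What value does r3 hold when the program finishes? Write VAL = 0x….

0: ✓ CMP  NZCV=0011
1: ✓ ADDCS  r2←0x43
2: · MOVVC
3: ✓ MOVLT  r3←0x2b
4: ✓ CMP  NZCV=0000
5: ✓ SUBPL  r2←0xe0
6: · MOVHI
7: ✓ MOVLS  r3←0xeb

VAL = 0xeb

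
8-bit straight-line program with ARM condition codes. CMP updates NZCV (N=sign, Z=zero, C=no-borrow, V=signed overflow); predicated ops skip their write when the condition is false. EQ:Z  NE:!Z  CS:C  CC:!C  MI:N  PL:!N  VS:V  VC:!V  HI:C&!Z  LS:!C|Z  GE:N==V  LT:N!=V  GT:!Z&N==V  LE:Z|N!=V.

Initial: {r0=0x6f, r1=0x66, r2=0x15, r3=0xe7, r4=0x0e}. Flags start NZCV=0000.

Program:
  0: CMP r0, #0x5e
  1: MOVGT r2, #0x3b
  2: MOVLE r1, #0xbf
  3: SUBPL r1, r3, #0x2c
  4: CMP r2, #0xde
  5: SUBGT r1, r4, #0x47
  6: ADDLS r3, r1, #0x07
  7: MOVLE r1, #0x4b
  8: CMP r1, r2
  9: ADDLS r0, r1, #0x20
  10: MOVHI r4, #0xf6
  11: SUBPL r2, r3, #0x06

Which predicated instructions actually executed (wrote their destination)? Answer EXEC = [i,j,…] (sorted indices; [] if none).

[0] flags=0010 → (cmp)
[1] flags=0010 GT?T → r2=0x3b
[2] flags=0010 LE?F → skip
[3] flags=0010 PL?T → r1=0xbb
[4] flags=0000 → (cmp)
[5] flags=0000 GT?T → r1=0xc7
[6] flags=0000 LS?T → r3=0xce
[7] flags=0000 LE?F → skip
[8] flags=1010 → (cmp)
[9] flags=1010 LS?F → skip
[10] flags=1010 HI?T → r4=0xf6
[11] flags=1010 PL?F → skip

EXEC = [1,3,5,6,10]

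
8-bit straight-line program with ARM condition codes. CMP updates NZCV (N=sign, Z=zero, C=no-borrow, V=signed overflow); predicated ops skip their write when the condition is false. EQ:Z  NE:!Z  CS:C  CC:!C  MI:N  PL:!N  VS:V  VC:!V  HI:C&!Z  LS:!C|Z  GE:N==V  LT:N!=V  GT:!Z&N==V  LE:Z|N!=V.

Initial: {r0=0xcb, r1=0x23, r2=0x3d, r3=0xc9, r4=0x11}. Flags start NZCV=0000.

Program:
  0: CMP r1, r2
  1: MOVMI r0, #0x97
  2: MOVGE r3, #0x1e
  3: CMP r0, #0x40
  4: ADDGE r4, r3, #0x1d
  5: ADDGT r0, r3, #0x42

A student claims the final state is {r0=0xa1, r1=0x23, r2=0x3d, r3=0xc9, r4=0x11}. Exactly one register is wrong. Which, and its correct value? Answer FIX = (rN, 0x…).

[0] flags=1000 → (cmp)
[1] flags=1000 MI?T → r0=0x97
[2] flags=1000 GE?F → skip
[3] flags=0011 → (cmp)
[4] flags=0011 GE?F → skip
[5] flags=0011 GT?F → skip

FIX = (r0, 0x97)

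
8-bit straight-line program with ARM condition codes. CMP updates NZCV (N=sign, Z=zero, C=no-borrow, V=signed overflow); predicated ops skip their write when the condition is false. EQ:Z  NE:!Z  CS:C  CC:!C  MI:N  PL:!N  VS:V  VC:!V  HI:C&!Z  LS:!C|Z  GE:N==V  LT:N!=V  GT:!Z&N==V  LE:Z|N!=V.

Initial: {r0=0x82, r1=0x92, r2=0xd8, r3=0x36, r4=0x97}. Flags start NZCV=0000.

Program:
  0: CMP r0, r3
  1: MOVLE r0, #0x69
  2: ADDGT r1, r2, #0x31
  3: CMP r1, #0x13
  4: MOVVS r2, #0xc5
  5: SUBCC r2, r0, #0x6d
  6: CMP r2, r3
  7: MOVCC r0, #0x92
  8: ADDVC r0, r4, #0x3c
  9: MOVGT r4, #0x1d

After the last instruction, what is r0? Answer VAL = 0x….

VAL = 0xd3

[0] flags=0011 → (cmp)
[1] flags=0011 LE?T → r0=0x69
[2] flags=0011 GT?F → skip
[3] flags=0011 → (cmp)
[4] flags=0011 VS?T → r2=0xc5
[5] flags=0011 CC?F → skip
[6] flags=1010 → (cmp)
[7] flags=1010 CC?F → skip
[8] flags=1010 VC?T → r0=0xd3
[9] flags=1010 GT?F → skip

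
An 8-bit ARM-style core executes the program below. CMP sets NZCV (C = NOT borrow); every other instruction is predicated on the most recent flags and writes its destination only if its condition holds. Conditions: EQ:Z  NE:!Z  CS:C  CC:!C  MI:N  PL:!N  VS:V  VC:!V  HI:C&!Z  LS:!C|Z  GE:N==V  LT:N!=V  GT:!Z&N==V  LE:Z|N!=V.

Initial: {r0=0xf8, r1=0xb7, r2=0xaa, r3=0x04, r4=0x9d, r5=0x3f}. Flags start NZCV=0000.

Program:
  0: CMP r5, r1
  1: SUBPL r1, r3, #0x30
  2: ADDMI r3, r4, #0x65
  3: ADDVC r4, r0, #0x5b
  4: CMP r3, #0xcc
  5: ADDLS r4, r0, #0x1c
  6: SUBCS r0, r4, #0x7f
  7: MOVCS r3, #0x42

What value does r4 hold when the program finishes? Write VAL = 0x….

[0] flags=1001 → (cmp)
[1] flags=1001 PL?F → skip
[2] flags=1001 MI?T → r3=0x02
[3] flags=1001 VC?F → skip
[4] flags=0000 → (cmp)
[5] flags=0000 LS?T → r4=0x14
[6] flags=0000 CS?F → skip
[7] flags=0000 CS?F → skip

VAL = 0x14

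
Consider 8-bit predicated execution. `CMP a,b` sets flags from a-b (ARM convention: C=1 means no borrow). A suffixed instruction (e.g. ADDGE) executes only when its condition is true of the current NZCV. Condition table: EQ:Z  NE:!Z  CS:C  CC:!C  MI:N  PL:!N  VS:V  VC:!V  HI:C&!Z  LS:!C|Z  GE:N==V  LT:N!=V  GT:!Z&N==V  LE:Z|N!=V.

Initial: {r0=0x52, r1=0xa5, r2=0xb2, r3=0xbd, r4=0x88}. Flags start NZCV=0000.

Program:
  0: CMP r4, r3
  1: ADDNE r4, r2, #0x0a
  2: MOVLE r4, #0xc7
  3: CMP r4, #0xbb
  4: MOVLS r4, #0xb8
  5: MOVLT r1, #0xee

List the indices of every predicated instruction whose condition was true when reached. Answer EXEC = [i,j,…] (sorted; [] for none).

0: ✓ CMP  NZCV=1000
1: ✓ ADDNE  r4←0xbc
2: ✓ MOVLE  r4←0xc7
3: ✓ CMP  NZCV=0010
4: · MOVLS
5: · MOVLT

EXEC = [1,2]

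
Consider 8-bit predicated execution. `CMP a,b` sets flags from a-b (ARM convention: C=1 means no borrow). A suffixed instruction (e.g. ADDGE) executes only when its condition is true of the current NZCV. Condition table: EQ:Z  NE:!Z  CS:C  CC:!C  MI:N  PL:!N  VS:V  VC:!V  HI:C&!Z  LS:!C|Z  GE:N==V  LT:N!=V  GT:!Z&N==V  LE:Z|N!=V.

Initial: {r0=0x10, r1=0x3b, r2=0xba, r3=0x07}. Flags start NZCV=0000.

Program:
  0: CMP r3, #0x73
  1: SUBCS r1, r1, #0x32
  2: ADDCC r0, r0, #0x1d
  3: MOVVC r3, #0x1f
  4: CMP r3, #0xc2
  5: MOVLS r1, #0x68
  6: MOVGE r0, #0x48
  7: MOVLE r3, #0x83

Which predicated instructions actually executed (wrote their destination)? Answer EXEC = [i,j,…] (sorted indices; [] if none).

EXEC = [2,3,5,6]

0: ✓ CMP  NZCV=1000
1: · SUBCS
2: ✓ ADDCC  r0←0x2d
3: ✓ MOVVC  r3←0x1f
4: ✓ CMP  NZCV=0000
5: ✓ MOVLS  r1←0x68
6: ✓ MOVGE  r0←0x48
7: · MOVLE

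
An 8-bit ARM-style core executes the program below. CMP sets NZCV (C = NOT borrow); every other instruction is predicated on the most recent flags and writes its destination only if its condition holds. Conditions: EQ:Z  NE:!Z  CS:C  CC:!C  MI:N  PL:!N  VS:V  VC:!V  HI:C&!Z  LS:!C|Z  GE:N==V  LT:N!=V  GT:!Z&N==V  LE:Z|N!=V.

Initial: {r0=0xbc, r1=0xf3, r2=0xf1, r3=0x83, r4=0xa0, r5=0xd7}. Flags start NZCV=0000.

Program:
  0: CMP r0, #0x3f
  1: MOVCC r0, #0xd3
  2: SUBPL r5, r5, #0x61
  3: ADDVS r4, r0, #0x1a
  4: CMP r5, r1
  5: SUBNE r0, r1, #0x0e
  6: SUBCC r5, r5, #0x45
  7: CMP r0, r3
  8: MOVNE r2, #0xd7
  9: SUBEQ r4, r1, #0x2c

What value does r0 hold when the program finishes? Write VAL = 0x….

VAL = 0xe5

0: ✓ CMP  NZCV=0011
1: · MOVCC
2: ✓ SUBPL  r5←0x76
3: ✓ ADDVS  r4←0xd6
4: ✓ CMP  NZCV=1001
5: ✓ SUBNE  r0←0xe5
6: ✓ SUBCC  r5←0x31
7: ✓ CMP  NZCV=0010
8: ✓ MOVNE  r2←0xd7
9: · SUBEQ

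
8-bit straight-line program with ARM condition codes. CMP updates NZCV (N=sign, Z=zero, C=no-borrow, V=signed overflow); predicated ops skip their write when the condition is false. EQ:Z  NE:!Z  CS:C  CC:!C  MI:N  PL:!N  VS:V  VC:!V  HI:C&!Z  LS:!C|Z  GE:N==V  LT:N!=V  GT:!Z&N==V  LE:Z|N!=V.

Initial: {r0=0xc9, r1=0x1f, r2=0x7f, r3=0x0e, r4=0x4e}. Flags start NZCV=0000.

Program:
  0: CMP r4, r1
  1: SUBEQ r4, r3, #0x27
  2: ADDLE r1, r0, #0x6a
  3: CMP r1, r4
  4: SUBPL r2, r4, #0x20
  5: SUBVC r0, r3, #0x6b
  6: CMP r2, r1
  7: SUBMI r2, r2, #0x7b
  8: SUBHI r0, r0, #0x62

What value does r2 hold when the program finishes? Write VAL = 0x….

0: ✓ CMP  NZCV=0010
1: · SUBEQ
2: · ADDLE
3: ✓ CMP  NZCV=1000
4: · SUBPL
5: ✓ SUBVC  r0←0xa3
6: ✓ CMP  NZCV=0010
7: · SUBMI
8: ✓ SUBHI  r0←0x41

VAL = 0x7f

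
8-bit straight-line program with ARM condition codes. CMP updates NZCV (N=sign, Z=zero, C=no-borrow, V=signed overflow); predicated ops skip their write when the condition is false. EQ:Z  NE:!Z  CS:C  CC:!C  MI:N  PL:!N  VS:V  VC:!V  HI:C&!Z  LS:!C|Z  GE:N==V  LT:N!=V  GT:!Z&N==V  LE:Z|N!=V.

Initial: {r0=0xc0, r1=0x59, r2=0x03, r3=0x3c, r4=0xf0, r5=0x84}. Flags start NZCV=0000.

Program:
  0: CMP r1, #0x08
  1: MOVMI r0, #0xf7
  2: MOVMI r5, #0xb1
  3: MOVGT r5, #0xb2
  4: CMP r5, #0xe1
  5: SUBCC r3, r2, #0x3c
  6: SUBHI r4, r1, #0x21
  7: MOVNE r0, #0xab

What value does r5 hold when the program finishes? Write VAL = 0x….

VAL = 0xb2

[0] flags=0010 → (cmp)
[1] flags=0010 MI?F → skip
[2] flags=0010 MI?F → skip
[3] flags=0010 GT?T → r5=0xb2
[4] flags=1000 → (cmp)
[5] flags=1000 CC?T → r3=0xc7
[6] flags=1000 HI?F → skip
[7] flags=1000 NE?T → r0=0xab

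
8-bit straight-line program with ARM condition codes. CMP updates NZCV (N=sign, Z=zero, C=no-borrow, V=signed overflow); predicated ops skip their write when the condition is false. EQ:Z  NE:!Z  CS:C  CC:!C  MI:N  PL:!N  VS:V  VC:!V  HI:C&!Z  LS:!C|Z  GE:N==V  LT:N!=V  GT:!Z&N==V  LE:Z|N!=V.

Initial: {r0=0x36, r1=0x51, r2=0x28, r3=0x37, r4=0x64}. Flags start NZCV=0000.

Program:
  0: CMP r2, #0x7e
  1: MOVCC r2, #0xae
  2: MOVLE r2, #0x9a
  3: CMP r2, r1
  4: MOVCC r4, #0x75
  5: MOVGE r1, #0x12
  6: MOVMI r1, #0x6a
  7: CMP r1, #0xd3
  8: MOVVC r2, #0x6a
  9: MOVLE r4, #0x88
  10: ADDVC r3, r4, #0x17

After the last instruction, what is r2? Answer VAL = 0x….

VAL = 0x6a

0: ✓ CMP  NZCV=1000
1: ✓ MOVCC  r2←0xae
2: ✓ MOVLE  r2←0x9a
3: ✓ CMP  NZCV=0011
4: · MOVCC
5: · MOVGE
6: · MOVMI
7: ✓ CMP  NZCV=0000
8: ✓ MOVVC  r2←0x6a
9: · MOVLE
10: ✓ ADDVC  r3←0x7b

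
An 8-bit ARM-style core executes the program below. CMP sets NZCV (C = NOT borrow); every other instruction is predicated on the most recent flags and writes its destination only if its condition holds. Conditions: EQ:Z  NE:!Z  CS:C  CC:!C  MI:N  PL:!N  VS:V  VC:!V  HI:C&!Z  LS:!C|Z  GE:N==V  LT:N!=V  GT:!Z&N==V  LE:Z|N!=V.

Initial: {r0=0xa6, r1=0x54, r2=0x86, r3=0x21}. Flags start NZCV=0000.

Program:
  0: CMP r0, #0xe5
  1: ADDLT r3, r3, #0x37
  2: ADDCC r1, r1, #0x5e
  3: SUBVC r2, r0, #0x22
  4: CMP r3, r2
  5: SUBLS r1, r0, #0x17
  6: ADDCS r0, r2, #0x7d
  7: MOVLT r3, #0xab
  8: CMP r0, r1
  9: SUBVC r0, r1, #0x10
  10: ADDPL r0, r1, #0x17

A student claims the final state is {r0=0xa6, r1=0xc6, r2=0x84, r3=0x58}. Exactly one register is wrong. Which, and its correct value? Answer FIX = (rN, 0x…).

FIX = (r1, 0x8f)

[0] flags=1000 → (cmp)
[1] flags=1000 LT?T → r3=0x58
[2] flags=1000 CC?T → r1=0xb2
[3] flags=1000 VC?T → r2=0x84
[4] flags=1001 → (cmp)
[5] flags=1001 LS?T → r1=0x8f
[6] flags=1001 CS?F → skip
[7] flags=1001 LT?F → skip
[8] flags=0010 → (cmp)
[9] flags=0010 VC?T → r0=0x7f
[10] flags=0010 PL?T → r0=0xa6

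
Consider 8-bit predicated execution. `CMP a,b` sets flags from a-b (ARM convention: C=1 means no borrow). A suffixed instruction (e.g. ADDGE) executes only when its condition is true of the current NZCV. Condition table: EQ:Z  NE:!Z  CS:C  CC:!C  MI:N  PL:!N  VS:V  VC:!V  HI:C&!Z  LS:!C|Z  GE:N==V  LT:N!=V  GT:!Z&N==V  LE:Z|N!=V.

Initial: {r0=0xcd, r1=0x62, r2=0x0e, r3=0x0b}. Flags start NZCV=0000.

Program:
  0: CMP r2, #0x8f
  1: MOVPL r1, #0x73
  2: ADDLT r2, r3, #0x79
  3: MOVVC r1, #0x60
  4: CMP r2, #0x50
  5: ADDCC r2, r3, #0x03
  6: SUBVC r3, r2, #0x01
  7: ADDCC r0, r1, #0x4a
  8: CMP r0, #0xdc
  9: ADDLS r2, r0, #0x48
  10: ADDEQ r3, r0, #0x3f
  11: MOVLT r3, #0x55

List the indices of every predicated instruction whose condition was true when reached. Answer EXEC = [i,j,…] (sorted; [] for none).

EXEC = [1,3,5,6,7,9,11]

[0] flags=0000 → (cmp)
[1] flags=0000 PL?T → r1=0x73
[2] flags=0000 LT?F → skip
[3] flags=0000 VC?T → r1=0x60
[4] flags=1000 → (cmp)
[5] flags=1000 CC?T → r2=0x0e
[6] flags=1000 VC?T → r3=0x0d
[7] flags=1000 CC?T → r0=0xaa
[8] flags=1000 → (cmp)
[9] flags=1000 LS?T → r2=0xf2
[10] flags=1000 EQ?F → skip
[11] flags=1000 LT?T → r3=0x55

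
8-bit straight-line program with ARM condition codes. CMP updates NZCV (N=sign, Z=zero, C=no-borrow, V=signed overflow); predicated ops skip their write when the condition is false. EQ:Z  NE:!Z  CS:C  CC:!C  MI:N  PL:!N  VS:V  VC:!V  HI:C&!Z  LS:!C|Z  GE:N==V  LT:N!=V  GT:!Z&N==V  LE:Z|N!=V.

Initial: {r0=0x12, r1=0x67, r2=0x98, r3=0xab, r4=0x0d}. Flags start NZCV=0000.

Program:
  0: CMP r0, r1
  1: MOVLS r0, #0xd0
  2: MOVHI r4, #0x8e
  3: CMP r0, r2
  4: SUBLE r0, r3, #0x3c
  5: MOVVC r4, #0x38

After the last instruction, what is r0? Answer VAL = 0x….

0: ✓ CMP  NZCV=1000
1: ✓ MOVLS  r0←0xd0
2: · MOVHI
3: ✓ CMP  NZCV=0010
4: · SUBLE
5: ✓ MOVVC  r4←0x38

VAL = 0xd0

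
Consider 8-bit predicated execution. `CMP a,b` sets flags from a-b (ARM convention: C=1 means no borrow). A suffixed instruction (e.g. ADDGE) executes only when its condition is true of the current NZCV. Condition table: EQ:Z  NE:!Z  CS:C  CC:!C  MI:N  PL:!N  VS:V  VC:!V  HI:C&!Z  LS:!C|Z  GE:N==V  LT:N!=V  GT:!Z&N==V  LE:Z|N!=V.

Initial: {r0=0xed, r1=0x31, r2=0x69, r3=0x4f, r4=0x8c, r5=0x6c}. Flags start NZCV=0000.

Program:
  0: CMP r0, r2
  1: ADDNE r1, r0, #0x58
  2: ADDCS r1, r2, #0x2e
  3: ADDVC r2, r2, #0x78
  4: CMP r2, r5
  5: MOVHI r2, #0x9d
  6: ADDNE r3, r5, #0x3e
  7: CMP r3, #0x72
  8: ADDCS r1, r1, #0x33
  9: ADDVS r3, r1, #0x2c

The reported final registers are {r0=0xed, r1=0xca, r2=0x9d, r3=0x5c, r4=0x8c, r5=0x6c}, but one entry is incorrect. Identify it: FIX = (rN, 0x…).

[0] flags=1010 → (cmp)
[1] flags=1010 NE?T → r1=0x45
[2] flags=1010 CS?T → r1=0x97
[3] flags=1010 VC?T → r2=0xe1
[4] flags=0011 → (cmp)
[5] flags=0011 HI?T → r2=0x9d
[6] flags=0011 NE?T → r3=0xaa
[7] flags=0011 → (cmp)
[8] flags=0011 CS?T → r1=0xca
[9] flags=0011 VS?T → r3=0xf6

FIX = (r3, 0xf6)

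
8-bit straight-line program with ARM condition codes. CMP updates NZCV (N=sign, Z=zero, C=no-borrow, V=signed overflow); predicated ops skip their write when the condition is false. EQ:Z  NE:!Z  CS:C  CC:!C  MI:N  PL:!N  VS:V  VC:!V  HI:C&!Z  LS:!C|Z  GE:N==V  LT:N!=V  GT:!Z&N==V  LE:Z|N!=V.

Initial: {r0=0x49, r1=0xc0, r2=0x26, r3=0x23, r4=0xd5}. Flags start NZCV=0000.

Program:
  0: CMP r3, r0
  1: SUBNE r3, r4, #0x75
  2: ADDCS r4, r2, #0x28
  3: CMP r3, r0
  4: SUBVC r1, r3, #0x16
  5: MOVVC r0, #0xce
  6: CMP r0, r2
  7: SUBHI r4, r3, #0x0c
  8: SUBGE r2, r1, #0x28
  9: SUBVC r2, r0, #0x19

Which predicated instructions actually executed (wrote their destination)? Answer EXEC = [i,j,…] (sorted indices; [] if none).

EXEC = [1,4,5,7,9]

0: ✓ CMP  NZCV=1000
1: ✓ SUBNE  r3←0x60
2: · ADDCS
3: ✓ CMP  NZCV=0010
4: ✓ SUBVC  r1←0x4a
5: ✓ MOVVC  r0←0xce
6: ✓ CMP  NZCV=1010
7: ✓ SUBHI  r4←0x54
8: · SUBGE
9: ✓ SUBVC  r2←0xb5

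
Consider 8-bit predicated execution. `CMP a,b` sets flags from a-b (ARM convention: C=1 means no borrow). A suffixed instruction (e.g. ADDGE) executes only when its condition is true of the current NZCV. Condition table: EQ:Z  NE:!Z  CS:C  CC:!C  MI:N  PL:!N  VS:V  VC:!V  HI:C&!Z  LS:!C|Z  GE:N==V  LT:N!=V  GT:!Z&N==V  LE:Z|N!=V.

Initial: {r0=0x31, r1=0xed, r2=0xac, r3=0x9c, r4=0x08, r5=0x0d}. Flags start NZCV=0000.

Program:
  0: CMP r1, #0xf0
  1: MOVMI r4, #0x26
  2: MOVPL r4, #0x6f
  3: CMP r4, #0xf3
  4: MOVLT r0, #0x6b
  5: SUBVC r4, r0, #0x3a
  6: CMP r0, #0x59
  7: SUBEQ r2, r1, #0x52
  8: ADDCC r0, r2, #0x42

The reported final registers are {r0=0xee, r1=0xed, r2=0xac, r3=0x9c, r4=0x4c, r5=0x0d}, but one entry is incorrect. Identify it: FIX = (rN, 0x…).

[0] flags=1000 → (cmp)
[1] flags=1000 MI?T → r4=0x26
[2] flags=1000 PL?F → skip
[3] flags=0000 → (cmp)
[4] flags=0000 LT?F → skip
[5] flags=0000 VC?T → r4=0xf7
[6] flags=1000 → (cmp)
[7] flags=1000 EQ?F → skip
[8] flags=1000 CC?T → r0=0xee

FIX = (r4, 0xf7)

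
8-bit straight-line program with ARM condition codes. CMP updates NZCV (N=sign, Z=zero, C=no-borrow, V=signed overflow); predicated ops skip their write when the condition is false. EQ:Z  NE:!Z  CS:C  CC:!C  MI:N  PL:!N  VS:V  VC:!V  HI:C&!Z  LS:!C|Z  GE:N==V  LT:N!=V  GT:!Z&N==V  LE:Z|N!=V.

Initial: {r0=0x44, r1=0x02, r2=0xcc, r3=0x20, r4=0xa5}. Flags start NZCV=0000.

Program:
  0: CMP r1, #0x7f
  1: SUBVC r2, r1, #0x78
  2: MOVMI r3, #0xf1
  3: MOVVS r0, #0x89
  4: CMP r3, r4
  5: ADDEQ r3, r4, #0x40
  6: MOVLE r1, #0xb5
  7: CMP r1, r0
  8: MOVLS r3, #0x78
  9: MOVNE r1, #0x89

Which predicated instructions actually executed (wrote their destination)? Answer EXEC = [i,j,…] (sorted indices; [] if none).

0: ✓ CMP  NZCV=1000
1: ✓ SUBVC  r2←0x8a
2: ✓ MOVMI  r3←0xf1
3: · MOVVS
4: ✓ CMP  NZCV=0010
5: · ADDEQ
6: · MOVLE
7: ✓ CMP  NZCV=1000
8: ✓ MOVLS  r3←0x78
9: ✓ MOVNE  r1←0x89

EXEC = [1,2,8,9]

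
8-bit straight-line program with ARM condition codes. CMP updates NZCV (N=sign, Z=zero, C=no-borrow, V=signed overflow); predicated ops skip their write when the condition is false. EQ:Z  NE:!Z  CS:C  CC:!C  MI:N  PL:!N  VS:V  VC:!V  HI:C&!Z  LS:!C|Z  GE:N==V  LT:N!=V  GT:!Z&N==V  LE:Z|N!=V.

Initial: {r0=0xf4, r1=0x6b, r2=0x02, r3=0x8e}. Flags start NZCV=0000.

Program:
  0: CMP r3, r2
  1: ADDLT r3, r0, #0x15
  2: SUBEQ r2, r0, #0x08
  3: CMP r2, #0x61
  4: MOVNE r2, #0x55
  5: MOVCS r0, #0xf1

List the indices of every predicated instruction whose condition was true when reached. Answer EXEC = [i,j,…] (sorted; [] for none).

EXEC = [1,4]

0: ✓ CMP  NZCV=1010
1: ✓ ADDLT  r3←0x09
2: · SUBEQ
3: ✓ CMP  NZCV=1000
4: ✓ MOVNE  r2←0x55
5: · MOVCS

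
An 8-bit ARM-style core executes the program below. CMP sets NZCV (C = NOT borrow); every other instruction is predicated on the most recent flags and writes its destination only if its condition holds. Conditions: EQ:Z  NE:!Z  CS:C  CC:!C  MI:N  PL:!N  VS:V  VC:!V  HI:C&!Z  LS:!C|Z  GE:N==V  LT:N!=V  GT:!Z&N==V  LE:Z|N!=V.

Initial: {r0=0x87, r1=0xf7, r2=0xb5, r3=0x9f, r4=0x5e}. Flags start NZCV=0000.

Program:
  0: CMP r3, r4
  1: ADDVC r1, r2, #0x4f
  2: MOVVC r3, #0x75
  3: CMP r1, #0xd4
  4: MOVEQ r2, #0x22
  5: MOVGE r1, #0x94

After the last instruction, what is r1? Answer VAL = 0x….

0: ✓ CMP  NZCV=0011
1: · ADDVC
2: · MOVVC
3: ✓ CMP  NZCV=0010
4: · MOVEQ
5: ✓ MOVGE  r1←0x94

VAL = 0x94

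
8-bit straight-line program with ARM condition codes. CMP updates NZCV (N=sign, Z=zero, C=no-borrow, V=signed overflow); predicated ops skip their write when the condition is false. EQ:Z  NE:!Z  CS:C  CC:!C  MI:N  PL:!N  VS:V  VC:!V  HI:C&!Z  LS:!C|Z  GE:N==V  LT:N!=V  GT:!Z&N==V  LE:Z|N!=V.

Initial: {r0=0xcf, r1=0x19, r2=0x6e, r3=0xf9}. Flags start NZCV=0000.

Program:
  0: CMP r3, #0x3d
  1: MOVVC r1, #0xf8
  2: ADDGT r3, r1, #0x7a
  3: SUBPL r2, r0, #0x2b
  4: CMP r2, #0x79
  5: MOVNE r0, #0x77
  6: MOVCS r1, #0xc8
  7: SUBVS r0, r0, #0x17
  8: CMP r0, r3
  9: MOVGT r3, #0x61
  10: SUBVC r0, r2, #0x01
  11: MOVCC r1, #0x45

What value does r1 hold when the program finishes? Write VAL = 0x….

VAL = 0x45

[0] flags=1010 → (cmp)
[1] flags=1010 VC?T → r1=0xf8
[2] flags=1010 GT?F → skip
[3] flags=1010 PL?F → skip
[4] flags=1000 → (cmp)
[5] flags=1000 NE?T → r0=0x77
[6] flags=1000 CS?F → skip
[7] flags=1000 VS?F → skip
[8] flags=0000 → (cmp)
[9] flags=0000 GT?T → r3=0x61
[10] flags=0000 VC?T → r0=0x6d
[11] flags=0000 CC?T → r1=0x45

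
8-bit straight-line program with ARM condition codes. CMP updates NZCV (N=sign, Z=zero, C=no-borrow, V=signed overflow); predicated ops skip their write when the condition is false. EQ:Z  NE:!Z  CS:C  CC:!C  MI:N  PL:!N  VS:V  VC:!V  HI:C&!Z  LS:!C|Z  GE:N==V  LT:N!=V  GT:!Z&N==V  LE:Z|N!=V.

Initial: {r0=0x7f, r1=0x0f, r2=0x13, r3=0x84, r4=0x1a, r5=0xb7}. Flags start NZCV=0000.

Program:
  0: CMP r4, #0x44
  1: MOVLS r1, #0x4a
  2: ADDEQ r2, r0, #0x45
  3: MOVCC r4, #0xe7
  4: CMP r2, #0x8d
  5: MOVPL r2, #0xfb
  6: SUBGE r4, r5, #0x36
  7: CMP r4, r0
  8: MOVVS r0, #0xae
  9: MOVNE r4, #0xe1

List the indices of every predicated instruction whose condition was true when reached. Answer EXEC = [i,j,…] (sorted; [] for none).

EXEC = [1,3,6,8,9]

0: ✓ CMP  NZCV=1000
1: ✓ MOVLS  r1←0x4a
2: · ADDEQ
3: ✓ MOVCC  r4←0xe7
4: ✓ CMP  NZCV=1001
5: · MOVPL
6: ✓ SUBGE  r4←0x81
7: ✓ CMP  NZCV=0011
8: ✓ MOVVS  r0←0xae
9: ✓ MOVNE  r4←0xe1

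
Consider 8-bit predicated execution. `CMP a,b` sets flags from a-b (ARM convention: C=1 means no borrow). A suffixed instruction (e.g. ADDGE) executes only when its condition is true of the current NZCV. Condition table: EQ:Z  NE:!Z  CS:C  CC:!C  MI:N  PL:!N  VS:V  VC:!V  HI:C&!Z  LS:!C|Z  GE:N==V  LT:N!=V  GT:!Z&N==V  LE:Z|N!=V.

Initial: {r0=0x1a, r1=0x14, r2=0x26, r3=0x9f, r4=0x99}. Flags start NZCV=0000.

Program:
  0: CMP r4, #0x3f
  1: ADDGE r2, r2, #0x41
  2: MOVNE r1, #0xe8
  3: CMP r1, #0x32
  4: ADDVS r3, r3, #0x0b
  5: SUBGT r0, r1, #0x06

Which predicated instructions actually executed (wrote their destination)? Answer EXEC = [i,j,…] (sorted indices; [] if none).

EXEC = [2]

0: ✓ CMP  NZCV=0011
1: · ADDGE
2: ✓ MOVNE  r1←0xe8
3: ✓ CMP  NZCV=1010
4: · ADDVS
5: · SUBGT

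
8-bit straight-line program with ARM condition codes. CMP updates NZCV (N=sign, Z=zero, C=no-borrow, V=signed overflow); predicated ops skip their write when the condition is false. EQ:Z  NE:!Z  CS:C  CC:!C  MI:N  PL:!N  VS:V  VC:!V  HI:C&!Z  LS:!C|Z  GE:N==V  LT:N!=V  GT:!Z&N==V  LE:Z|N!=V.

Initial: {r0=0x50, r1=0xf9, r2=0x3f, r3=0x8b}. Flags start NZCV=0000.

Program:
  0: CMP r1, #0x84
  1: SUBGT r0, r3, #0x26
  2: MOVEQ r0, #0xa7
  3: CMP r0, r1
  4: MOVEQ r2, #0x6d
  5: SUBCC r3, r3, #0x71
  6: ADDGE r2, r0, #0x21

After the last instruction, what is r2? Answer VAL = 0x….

0: ✓ CMP  NZCV=0010
1: ✓ SUBGT  r0←0x65
2: · MOVEQ
3: ✓ CMP  NZCV=0000
4: · MOVEQ
5: ✓ SUBCC  r3←0x1a
6: ✓ ADDGE  r2←0x86

VAL = 0x86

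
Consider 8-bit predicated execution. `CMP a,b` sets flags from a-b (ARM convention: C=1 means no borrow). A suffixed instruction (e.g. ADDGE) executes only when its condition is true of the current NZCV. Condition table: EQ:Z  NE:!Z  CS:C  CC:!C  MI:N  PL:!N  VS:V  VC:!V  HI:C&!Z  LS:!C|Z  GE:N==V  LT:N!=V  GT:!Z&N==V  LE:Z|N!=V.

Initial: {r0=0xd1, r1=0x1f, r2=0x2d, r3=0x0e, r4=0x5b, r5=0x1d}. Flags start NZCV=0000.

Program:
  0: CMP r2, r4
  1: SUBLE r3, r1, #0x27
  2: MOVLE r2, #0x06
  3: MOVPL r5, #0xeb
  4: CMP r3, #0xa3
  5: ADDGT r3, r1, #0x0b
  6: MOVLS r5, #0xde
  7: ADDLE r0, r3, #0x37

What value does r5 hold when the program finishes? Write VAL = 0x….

[0] flags=1000 → (cmp)
[1] flags=1000 LE?T → r3=0xf8
[2] flags=1000 LE?T → r2=0x06
[3] flags=1000 PL?F → skip
[4] flags=0010 → (cmp)
[5] flags=0010 GT?T → r3=0x2a
[6] flags=0010 LS?F → skip
[7] flags=0010 LE?F → skip

VAL = 0x1d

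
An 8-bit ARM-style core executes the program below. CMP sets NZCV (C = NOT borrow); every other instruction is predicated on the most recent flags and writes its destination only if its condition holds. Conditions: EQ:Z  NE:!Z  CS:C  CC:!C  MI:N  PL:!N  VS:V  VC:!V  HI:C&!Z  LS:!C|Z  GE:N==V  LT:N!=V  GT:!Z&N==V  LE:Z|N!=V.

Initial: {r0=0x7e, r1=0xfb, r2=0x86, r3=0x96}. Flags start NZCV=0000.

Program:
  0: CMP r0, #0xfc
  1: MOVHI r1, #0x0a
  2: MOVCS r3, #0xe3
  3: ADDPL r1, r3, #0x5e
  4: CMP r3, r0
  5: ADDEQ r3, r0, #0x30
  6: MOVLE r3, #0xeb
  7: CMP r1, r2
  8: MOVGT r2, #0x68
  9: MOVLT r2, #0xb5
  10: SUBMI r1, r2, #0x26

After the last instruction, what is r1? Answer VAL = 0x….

VAL = 0xfb

0: ✓ CMP  NZCV=1001
1: · MOVHI
2: · MOVCS
3: · ADDPL
4: ✓ CMP  NZCV=0011
5: · ADDEQ
6: ✓ MOVLE  r3←0xeb
7: ✓ CMP  NZCV=0010
8: ✓ MOVGT  r2←0x68
9: · MOVLT
10: · SUBMI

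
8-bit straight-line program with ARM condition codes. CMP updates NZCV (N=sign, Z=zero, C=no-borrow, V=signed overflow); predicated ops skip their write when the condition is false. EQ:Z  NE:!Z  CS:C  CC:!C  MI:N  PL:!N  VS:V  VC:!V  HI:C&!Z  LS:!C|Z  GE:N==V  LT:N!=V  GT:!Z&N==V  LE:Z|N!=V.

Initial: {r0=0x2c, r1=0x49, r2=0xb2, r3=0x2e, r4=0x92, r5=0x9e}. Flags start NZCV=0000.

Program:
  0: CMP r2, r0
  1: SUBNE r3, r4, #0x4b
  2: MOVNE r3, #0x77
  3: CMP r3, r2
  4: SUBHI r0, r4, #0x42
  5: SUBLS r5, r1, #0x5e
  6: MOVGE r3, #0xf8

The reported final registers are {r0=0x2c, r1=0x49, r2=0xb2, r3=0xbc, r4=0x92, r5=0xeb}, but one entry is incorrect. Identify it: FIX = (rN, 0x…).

FIX = (r3, 0xf8)

[0] flags=1010 → (cmp)
[1] flags=1010 NE?T → r3=0x47
[2] flags=1010 NE?T → r3=0x77
[3] flags=1001 → (cmp)
[4] flags=1001 HI?F → skip
[5] flags=1001 LS?T → r5=0xeb
[6] flags=1001 GE?T → r3=0xf8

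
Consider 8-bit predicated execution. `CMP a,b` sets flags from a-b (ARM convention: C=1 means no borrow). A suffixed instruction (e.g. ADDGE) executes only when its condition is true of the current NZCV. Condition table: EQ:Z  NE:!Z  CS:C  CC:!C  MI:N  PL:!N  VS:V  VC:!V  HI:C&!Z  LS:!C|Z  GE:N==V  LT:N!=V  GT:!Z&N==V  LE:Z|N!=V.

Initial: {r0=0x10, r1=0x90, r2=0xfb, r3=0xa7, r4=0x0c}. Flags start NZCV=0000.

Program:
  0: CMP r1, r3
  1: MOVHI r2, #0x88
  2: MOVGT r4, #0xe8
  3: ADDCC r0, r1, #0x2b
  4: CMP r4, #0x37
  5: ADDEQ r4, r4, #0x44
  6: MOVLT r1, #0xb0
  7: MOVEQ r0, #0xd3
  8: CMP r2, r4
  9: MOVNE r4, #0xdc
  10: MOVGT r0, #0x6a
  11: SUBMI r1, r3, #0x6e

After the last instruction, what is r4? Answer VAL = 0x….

VAL = 0xdc

[0] flags=1000 → (cmp)
[1] flags=1000 HI?F → skip
[2] flags=1000 GT?F → skip
[3] flags=1000 CC?T → r0=0xbb
[4] flags=1000 → (cmp)
[5] flags=1000 EQ?F → skip
[6] flags=1000 LT?T → r1=0xb0
[7] flags=1000 EQ?F → skip
[8] flags=1010 → (cmp)
[9] flags=1010 NE?T → r4=0xdc
[10] flags=1010 GT?F → skip
[11] flags=1010 MI?T → r1=0x39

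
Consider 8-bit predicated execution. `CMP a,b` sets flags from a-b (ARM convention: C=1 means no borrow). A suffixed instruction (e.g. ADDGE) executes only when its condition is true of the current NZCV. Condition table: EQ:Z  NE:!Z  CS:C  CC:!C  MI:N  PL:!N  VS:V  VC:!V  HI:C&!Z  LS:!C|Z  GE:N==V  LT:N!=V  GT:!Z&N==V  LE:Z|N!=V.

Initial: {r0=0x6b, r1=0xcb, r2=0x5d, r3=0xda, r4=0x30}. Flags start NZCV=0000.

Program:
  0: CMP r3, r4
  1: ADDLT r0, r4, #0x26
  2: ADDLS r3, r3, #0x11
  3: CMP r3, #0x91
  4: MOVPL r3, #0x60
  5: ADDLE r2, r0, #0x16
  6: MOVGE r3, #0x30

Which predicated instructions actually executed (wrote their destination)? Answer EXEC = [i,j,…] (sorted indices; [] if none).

[0] flags=1010 → (cmp)
[1] flags=1010 LT?T → r0=0x56
[2] flags=1010 LS?F → skip
[3] flags=0010 → (cmp)
[4] flags=0010 PL?T → r3=0x60
[5] flags=0010 LE?F → skip
[6] flags=0010 GE?T → r3=0x30

EXEC = [1,4,6]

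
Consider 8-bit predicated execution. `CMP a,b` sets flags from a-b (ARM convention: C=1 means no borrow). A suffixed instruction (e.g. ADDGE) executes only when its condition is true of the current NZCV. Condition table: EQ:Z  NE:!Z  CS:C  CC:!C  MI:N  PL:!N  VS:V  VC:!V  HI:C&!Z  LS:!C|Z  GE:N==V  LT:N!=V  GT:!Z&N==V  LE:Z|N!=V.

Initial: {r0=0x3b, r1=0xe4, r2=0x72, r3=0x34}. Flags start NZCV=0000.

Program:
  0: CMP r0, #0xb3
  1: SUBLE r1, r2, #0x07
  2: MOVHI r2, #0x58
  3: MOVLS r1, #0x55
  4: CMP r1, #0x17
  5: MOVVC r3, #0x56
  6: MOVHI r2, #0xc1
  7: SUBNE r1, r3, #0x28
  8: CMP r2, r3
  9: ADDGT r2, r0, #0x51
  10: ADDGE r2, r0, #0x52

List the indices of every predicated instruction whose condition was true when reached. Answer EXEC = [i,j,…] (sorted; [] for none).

EXEC = [3,5,6,7]

[0] flags=1001 → (cmp)
[1] flags=1001 LE?F → skip
[2] flags=1001 HI?F → skip
[3] flags=1001 LS?T → r1=0x55
[4] flags=0010 → (cmp)
[5] flags=0010 VC?T → r3=0x56
[6] flags=0010 HI?T → r2=0xc1
[7] flags=0010 NE?T → r1=0x2e
[8] flags=0011 → (cmp)
[9] flags=0011 GT?F → skip
[10] flags=0011 GE?F → skip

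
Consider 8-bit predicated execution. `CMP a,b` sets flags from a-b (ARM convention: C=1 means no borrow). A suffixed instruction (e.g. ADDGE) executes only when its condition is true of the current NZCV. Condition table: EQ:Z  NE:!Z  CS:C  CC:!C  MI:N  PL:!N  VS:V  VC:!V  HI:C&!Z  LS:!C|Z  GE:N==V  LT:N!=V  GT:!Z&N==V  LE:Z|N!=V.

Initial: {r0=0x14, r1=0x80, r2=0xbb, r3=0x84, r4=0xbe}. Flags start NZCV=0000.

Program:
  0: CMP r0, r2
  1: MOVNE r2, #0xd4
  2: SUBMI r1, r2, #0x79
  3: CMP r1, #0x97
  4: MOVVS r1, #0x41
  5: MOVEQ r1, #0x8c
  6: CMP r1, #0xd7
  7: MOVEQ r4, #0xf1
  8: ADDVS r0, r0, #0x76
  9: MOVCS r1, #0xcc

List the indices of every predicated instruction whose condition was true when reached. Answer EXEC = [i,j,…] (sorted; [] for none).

0: ✓ CMP  NZCV=0000
1: ✓ MOVNE  r2←0xd4
2: · SUBMI
3: ✓ CMP  NZCV=1000
4: · MOVVS
5: · MOVEQ
6: ✓ CMP  NZCV=1000
7: · MOVEQ
8: · ADDVS
9: · MOVCS

EXEC = [1]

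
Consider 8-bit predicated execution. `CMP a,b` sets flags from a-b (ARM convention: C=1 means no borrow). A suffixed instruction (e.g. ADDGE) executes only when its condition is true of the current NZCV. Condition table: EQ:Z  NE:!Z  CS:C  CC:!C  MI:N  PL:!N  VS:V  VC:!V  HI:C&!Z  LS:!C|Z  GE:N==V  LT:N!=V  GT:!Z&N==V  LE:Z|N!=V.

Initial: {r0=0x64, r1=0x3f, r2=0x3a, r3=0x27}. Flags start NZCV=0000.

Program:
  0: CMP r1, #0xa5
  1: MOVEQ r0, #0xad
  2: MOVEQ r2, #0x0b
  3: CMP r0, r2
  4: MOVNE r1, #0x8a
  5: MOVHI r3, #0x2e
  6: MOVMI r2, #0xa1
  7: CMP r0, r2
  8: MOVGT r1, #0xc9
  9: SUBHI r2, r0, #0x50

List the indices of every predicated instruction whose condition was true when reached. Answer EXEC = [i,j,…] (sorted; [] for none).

EXEC = [4,5,8,9]

[0] flags=1001 → (cmp)
[1] flags=1001 EQ?F → skip
[2] flags=1001 EQ?F → skip
[3] flags=0010 → (cmp)
[4] flags=0010 NE?T → r1=0x8a
[5] flags=0010 HI?T → r3=0x2e
[6] flags=0010 MI?F → skip
[7] flags=0010 → (cmp)
[8] flags=0010 GT?T → r1=0xc9
[9] flags=0010 HI?T → r2=0x14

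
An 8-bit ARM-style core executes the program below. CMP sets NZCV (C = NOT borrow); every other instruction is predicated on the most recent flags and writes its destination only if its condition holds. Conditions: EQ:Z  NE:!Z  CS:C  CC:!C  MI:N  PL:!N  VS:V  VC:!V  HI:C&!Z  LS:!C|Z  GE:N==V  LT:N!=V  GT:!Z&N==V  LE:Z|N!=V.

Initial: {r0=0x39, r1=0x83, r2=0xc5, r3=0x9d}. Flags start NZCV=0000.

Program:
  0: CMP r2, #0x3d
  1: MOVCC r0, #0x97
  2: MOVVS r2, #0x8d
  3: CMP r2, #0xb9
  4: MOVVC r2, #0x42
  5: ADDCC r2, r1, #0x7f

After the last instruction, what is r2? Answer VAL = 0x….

VAL = 0x42

0: ✓ CMP  NZCV=1010
1: · MOVCC
2: · MOVVS
3: ✓ CMP  NZCV=0010
4: ✓ MOVVC  r2←0x42
5: · ADDCC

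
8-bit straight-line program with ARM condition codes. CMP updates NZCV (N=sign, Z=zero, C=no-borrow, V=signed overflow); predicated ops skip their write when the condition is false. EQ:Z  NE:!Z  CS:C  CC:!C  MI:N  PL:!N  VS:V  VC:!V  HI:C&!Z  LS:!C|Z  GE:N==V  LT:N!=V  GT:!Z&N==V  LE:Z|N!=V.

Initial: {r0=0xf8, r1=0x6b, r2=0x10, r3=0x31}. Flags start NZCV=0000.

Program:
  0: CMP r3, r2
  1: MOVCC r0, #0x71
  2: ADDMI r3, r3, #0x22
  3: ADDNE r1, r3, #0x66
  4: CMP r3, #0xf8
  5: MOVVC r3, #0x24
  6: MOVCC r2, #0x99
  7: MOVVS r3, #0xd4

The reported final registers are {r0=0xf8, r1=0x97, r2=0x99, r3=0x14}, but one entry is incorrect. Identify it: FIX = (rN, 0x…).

[0] flags=0010 → (cmp)
[1] flags=0010 CC?F → skip
[2] flags=0010 MI?F → skip
[3] flags=0010 NE?T → r1=0x97
[4] flags=0000 → (cmp)
[5] flags=0000 VC?T → r3=0x24
[6] flags=0000 CC?T → r2=0x99
[7] flags=0000 VS?F → skip

FIX = (r3, 0x24)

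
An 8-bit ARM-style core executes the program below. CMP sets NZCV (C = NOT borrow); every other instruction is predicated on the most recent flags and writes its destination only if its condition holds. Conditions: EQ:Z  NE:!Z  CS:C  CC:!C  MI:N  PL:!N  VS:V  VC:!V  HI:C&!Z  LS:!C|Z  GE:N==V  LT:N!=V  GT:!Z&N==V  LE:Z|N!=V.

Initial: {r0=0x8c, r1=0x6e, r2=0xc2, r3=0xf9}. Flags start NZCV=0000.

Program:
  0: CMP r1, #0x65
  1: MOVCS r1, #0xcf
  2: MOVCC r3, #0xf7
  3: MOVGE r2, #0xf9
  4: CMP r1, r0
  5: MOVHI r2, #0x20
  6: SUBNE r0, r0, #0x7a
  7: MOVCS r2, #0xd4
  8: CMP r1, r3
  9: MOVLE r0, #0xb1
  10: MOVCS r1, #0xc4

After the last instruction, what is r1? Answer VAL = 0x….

[0] flags=0010 → (cmp)
[1] flags=0010 CS?T → r1=0xcf
[2] flags=0010 CC?F → skip
[3] flags=0010 GE?T → r2=0xf9
[4] flags=0010 → (cmp)
[5] flags=0010 HI?T → r2=0x20
[6] flags=0010 NE?T → r0=0x12
[7] flags=0010 CS?T → r2=0xd4
[8] flags=1000 → (cmp)
[9] flags=1000 LE?T → r0=0xb1
[10] flags=1000 CS?F → skip

VAL = 0xcf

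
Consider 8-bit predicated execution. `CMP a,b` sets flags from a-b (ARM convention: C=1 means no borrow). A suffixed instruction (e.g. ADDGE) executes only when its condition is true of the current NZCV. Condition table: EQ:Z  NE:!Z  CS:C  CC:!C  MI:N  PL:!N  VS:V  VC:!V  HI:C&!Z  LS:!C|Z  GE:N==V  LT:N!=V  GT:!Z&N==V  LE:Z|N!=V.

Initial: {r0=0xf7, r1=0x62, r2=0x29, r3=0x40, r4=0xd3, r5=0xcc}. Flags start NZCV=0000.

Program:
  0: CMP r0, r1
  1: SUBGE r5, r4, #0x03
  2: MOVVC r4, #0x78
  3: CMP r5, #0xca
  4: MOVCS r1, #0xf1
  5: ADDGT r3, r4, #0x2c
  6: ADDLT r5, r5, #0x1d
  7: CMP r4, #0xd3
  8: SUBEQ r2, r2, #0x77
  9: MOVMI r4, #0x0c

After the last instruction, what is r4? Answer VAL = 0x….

VAL = 0x0c

0: ✓ CMP  NZCV=1010
1: · SUBGE
2: ✓ MOVVC  r4←0x78
3: ✓ CMP  NZCV=0010
4: ✓ MOVCS  r1←0xf1
5: ✓ ADDGT  r3←0xa4
6: · ADDLT
7: ✓ CMP  NZCV=1001
8: · SUBEQ
9: ✓ MOVMI  r4←0x0c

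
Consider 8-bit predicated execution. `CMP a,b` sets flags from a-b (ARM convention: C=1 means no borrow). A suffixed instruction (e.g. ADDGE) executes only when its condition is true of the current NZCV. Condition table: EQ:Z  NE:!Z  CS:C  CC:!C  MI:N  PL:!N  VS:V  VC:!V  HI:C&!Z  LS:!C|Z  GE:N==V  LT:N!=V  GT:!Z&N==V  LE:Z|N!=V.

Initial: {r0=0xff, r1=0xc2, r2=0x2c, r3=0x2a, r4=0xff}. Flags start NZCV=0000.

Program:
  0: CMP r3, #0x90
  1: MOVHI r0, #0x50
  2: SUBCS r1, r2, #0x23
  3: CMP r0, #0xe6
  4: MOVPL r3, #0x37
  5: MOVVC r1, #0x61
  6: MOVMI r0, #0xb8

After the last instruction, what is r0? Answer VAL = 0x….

[0] flags=1001 → (cmp)
[1] flags=1001 HI?F → skip
[2] flags=1001 CS?F → skip
[3] flags=0010 → (cmp)
[4] flags=0010 PL?T → r3=0x37
[5] flags=0010 VC?T → r1=0x61
[6] flags=0010 MI?F → skip

VAL = 0xff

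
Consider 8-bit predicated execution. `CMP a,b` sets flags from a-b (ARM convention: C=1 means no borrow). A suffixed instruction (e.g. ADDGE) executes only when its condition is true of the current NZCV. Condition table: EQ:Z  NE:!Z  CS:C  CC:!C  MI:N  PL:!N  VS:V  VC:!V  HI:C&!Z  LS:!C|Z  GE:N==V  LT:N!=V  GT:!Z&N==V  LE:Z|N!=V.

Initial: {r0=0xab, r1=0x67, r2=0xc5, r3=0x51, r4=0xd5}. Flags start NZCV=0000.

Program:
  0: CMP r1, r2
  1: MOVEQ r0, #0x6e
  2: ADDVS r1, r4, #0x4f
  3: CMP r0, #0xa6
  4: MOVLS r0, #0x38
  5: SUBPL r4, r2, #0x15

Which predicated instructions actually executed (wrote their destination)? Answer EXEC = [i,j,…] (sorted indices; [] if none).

0: ✓ CMP  NZCV=1001
1: · MOVEQ
2: ✓ ADDVS  r1←0x24
3: ✓ CMP  NZCV=0010
4: · MOVLS
5: ✓ SUBPL  r4←0xb0

EXEC = [2,5]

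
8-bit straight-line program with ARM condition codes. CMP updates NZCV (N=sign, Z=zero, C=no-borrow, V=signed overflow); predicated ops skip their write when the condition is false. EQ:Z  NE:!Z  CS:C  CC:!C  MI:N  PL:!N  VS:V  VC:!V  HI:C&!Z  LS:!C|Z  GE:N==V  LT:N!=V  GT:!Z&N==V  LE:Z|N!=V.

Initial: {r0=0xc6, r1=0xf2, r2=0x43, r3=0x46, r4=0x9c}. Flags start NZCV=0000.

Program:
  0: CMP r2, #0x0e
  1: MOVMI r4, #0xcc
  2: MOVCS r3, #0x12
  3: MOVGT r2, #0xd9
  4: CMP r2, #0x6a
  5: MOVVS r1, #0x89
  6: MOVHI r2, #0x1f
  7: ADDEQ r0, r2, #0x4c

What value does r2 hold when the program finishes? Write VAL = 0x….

[0] flags=0010 → (cmp)
[1] flags=0010 MI?F → skip
[2] flags=0010 CS?T → r3=0x12
[3] flags=0010 GT?T → r2=0xd9
[4] flags=0011 → (cmp)
[5] flags=0011 VS?T → r1=0x89
[6] flags=0011 HI?T → r2=0x1f
[7] flags=0011 EQ?F → skip

VAL = 0x1f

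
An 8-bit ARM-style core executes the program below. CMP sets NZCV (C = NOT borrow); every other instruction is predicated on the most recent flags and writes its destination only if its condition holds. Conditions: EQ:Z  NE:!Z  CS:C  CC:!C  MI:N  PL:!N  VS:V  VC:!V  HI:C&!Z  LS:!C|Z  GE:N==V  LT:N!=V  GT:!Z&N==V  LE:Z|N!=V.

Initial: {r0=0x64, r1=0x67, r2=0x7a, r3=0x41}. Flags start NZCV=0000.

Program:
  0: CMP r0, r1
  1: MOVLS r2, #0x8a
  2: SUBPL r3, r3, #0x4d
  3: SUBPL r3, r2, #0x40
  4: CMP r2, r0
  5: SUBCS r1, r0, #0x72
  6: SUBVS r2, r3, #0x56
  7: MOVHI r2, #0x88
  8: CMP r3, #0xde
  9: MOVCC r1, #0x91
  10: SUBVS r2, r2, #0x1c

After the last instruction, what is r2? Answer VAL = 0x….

0: ✓ CMP  NZCV=1000
1: ✓ MOVLS  r2←0x8a
2: · SUBPL
3: · SUBPL
4: ✓ CMP  NZCV=0011
5: ✓ SUBCS  r1←0xf2
6: ✓ SUBVS  r2←0xeb
7: ✓ MOVHI  r2←0x88
8: ✓ CMP  NZCV=0000
9: ✓ MOVCC  r1←0x91
10: · SUBVS

VAL = 0x88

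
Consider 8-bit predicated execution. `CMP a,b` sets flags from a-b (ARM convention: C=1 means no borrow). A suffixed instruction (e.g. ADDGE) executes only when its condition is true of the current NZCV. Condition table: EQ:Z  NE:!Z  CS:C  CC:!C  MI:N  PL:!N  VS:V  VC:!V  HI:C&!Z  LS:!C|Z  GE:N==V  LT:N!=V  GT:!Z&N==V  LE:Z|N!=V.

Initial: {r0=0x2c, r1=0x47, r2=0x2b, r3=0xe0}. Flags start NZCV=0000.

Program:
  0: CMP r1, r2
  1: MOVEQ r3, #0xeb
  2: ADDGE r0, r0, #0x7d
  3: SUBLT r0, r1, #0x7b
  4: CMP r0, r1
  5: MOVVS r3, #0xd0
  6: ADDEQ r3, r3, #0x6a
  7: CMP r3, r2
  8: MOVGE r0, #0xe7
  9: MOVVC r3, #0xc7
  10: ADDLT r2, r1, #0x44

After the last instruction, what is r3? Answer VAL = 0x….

[0] flags=0010 → (cmp)
[1] flags=0010 EQ?F → skip
[2] flags=0010 GE?T → r0=0xa9
[3] flags=0010 LT?F → skip
[4] flags=0011 → (cmp)
[5] flags=0011 VS?T → r3=0xd0
[6] flags=0011 EQ?F → skip
[7] flags=1010 → (cmp)
[8] flags=1010 GE?F → skip
[9] flags=1010 VC?T → r3=0xc7
[10] flags=1010 LT?T → r2=0x8b

VAL = 0xc7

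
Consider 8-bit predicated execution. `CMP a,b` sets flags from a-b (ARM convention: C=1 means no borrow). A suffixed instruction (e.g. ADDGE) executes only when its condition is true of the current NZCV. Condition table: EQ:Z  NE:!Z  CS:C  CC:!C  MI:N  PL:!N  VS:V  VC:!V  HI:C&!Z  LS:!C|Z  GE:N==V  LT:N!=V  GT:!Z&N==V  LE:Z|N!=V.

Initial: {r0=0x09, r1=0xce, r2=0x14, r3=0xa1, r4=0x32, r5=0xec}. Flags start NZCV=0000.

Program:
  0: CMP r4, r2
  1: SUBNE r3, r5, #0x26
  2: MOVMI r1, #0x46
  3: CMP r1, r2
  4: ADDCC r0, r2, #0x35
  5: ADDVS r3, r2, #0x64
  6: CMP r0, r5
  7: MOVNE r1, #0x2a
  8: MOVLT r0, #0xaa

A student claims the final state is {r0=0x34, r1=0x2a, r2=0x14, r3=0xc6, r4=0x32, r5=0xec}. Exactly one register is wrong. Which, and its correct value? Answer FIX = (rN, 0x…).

[0] flags=0010 → (cmp)
[1] flags=0010 NE?T → r3=0xc6
[2] flags=0010 MI?F → skip
[3] flags=1010 → (cmp)
[4] flags=1010 CC?F → skip
[5] flags=1010 VS?F → skip
[6] flags=0000 → (cmp)
[7] flags=0000 NE?T → r1=0x2a
[8] flags=0000 LT?F → skip

FIX = (r0, 0x09)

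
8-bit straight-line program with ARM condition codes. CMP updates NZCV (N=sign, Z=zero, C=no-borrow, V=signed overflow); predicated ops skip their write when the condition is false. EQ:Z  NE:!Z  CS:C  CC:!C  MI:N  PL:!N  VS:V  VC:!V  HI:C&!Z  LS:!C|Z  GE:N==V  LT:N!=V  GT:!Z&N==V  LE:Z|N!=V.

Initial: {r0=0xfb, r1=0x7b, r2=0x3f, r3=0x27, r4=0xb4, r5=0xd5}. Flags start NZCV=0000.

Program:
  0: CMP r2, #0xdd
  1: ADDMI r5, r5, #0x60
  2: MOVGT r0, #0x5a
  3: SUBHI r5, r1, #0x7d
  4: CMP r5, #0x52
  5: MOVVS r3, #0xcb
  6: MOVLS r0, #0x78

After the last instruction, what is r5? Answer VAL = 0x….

VAL = 0xd5

[0] flags=0000 → (cmp)
[1] flags=0000 MI?F → skip
[2] flags=0000 GT?T → r0=0x5a
[3] flags=0000 HI?F → skip
[4] flags=1010 → (cmp)
[5] flags=1010 VS?F → skip
[6] flags=1010 LS?F → skip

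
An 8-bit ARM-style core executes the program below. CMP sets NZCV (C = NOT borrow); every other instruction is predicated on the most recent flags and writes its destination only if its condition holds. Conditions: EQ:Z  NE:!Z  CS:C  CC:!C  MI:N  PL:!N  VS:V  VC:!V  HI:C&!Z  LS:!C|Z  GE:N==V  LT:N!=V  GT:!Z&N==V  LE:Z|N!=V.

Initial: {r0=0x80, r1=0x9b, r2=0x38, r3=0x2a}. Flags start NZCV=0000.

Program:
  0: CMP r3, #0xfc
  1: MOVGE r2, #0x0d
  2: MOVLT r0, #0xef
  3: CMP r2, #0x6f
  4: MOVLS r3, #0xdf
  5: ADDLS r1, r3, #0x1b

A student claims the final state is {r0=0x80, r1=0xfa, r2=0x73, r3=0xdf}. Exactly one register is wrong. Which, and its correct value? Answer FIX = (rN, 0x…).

FIX = (r2, 0x0d)

0: ✓ CMP  NZCV=0000
1: ✓ MOVGE  r2←0x0d
2: · MOVLT
3: ✓ CMP  NZCV=1000
4: ✓ MOVLS  r3←0xdf
5: ✓ ADDLS  r1←0xfa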